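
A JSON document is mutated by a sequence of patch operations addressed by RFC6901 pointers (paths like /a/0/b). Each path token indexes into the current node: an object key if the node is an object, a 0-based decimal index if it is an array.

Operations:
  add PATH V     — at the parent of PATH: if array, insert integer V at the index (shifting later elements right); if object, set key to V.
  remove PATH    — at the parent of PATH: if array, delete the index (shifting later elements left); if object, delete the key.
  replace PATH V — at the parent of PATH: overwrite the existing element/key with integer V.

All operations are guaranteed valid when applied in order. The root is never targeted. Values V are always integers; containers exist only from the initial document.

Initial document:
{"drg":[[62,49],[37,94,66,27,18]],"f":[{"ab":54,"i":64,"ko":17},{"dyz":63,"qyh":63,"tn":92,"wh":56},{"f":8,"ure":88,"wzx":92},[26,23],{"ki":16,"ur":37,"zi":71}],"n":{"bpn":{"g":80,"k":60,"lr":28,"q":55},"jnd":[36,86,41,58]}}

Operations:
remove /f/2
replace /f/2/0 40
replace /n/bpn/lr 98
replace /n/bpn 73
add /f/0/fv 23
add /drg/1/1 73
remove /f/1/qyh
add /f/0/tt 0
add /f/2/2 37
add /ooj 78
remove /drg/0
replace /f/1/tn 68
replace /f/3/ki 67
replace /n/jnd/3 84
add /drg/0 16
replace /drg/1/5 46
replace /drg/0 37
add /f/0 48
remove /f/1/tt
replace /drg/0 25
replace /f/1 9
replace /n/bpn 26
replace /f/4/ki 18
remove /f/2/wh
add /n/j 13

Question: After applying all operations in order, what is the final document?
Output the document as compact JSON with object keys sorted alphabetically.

After op 1 (remove /f/2): {"drg":[[62,49],[37,94,66,27,18]],"f":[{"ab":54,"i":64,"ko":17},{"dyz":63,"qyh":63,"tn":92,"wh":56},[26,23],{"ki":16,"ur":37,"zi":71}],"n":{"bpn":{"g":80,"k":60,"lr":28,"q":55},"jnd":[36,86,41,58]}}
After op 2 (replace /f/2/0 40): {"drg":[[62,49],[37,94,66,27,18]],"f":[{"ab":54,"i":64,"ko":17},{"dyz":63,"qyh":63,"tn":92,"wh":56},[40,23],{"ki":16,"ur":37,"zi":71}],"n":{"bpn":{"g":80,"k":60,"lr":28,"q":55},"jnd":[36,86,41,58]}}
After op 3 (replace /n/bpn/lr 98): {"drg":[[62,49],[37,94,66,27,18]],"f":[{"ab":54,"i":64,"ko":17},{"dyz":63,"qyh":63,"tn":92,"wh":56},[40,23],{"ki":16,"ur":37,"zi":71}],"n":{"bpn":{"g":80,"k":60,"lr":98,"q":55},"jnd":[36,86,41,58]}}
After op 4 (replace /n/bpn 73): {"drg":[[62,49],[37,94,66,27,18]],"f":[{"ab":54,"i":64,"ko":17},{"dyz":63,"qyh":63,"tn":92,"wh":56},[40,23],{"ki":16,"ur":37,"zi":71}],"n":{"bpn":73,"jnd":[36,86,41,58]}}
After op 5 (add /f/0/fv 23): {"drg":[[62,49],[37,94,66,27,18]],"f":[{"ab":54,"fv":23,"i":64,"ko":17},{"dyz":63,"qyh":63,"tn":92,"wh":56},[40,23],{"ki":16,"ur":37,"zi":71}],"n":{"bpn":73,"jnd":[36,86,41,58]}}
After op 6 (add /drg/1/1 73): {"drg":[[62,49],[37,73,94,66,27,18]],"f":[{"ab":54,"fv":23,"i":64,"ko":17},{"dyz":63,"qyh":63,"tn":92,"wh":56},[40,23],{"ki":16,"ur":37,"zi":71}],"n":{"bpn":73,"jnd":[36,86,41,58]}}
After op 7 (remove /f/1/qyh): {"drg":[[62,49],[37,73,94,66,27,18]],"f":[{"ab":54,"fv":23,"i":64,"ko":17},{"dyz":63,"tn":92,"wh":56},[40,23],{"ki":16,"ur":37,"zi":71}],"n":{"bpn":73,"jnd":[36,86,41,58]}}
After op 8 (add /f/0/tt 0): {"drg":[[62,49],[37,73,94,66,27,18]],"f":[{"ab":54,"fv":23,"i":64,"ko":17,"tt":0},{"dyz":63,"tn":92,"wh":56},[40,23],{"ki":16,"ur":37,"zi":71}],"n":{"bpn":73,"jnd":[36,86,41,58]}}
After op 9 (add /f/2/2 37): {"drg":[[62,49],[37,73,94,66,27,18]],"f":[{"ab":54,"fv":23,"i":64,"ko":17,"tt":0},{"dyz":63,"tn":92,"wh":56},[40,23,37],{"ki":16,"ur":37,"zi":71}],"n":{"bpn":73,"jnd":[36,86,41,58]}}
After op 10 (add /ooj 78): {"drg":[[62,49],[37,73,94,66,27,18]],"f":[{"ab":54,"fv":23,"i":64,"ko":17,"tt":0},{"dyz":63,"tn":92,"wh":56},[40,23,37],{"ki":16,"ur":37,"zi":71}],"n":{"bpn":73,"jnd":[36,86,41,58]},"ooj":78}
After op 11 (remove /drg/0): {"drg":[[37,73,94,66,27,18]],"f":[{"ab":54,"fv":23,"i":64,"ko":17,"tt":0},{"dyz":63,"tn":92,"wh":56},[40,23,37],{"ki":16,"ur":37,"zi":71}],"n":{"bpn":73,"jnd":[36,86,41,58]},"ooj":78}
After op 12 (replace /f/1/tn 68): {"drg":[[37,73,94,66,27,18]],"f":[{"ab":54,"fv":23,"i":64,"ko":17,"tt":0},{"dyz":63,"tn":68,"wh":56},[40,23,37],{"ki":16,"ur":37,"zi":71}],"n":{"bpn":73,"jnd":[36,86,41,58]},"ooj":78}
After op 13 (replace /f/3/ki 67): {"drg":[[37,73,94,66,27,18]],"f":[{"ab":54,"fv":23,"i":64,"ko":17,"tt":0},{"dyz":63,"tn":68,"wh":56},[40,23,37],{"ki":67,"ur":37,"zi":71}],"n":{"bpn":73,"jnd":[36,86,41,58]},"ooj":78}
After op 14 (replace /n/jnd/3 84): {"drg":[[37,73,94,66,27,18]],"f":[{"ab":54,"fv":23,"i":64,"ko":17,"tt":0},{"dyz":63,"tn":68,"wh":56},[40,23,37],{"ki":67,"ur":37,"zi":71}],"n":{"bpn":73,"jnd":[36,86,41,84]},"ooj":78}
After op 15 (add /drg/0 16): {"drg":[16,[37,73,94,66,27,18]],"f":[{"ab":54,"fv":23,"i":64,"ko":17,"tt":0},{"dyz":63,"tn":68,"wh":56},[40,23,37],{"ki":67,"ur":37,"zi":71}],"n":{"bpn":73,"jnd":[36,86,41,84]},"ooj":78}
After op 16 (replace /drg/1/5 46): {"drg":[16,[37,73,94,66,27,46]],"f":[{"ab":54,"fv":23,"i":64,"ko":17,"tt":0},{"dyz":63,"tn":68,"wh":56},[40,23,37],{"ki":67,"ur":37,"zi":71}],"n":{"bpn":73,"jnd":[36,86,41,84]},"ooj":78}
After op 17 (replace /drg/0 37): {"drg":[37,[37,73,94,66,27,46]],"f":[{"ab":54,"fv":23,"i":64,"ko":17,"tt":0},{"dyz":63,"tn":68,"wh":56},[40,23,37],{"ki":67,"ur":37,"zi":71}],"n":{"bpn":73,"jnd":[36,86,41,84]},"ooj":78}
After op 18 (add /f/0 48): {"drg":[37,[37,73,94,66,27,46]],"f":[48,{"ab":54,"fv":23,"i":64,"ko":17,"tt":0},{"dyz":63,"tn":68,"wh":56},[40,23,37],{"ki":67,"ur":37,"zi":71}],"n":{"bpn":73,"jnd":[36,86,41,84]},"ooj":78}
After op 19 (remove /f/1/tt): {"drg":[37,[37,73,94,66,27,46]],"f":[48,{"ab":54,"fv":23,"i":64,"ko":17},{"dyz":63,"tn":68,"wh":56},[40,23,37],{"ki":67,"ur":37,"zi":71}],"n":{"bpn":73,"jnd":[36,86,41,84]},"ooj":78}
After op 20 (replace /drg/0 25): {"drg":[25,[37,73,94,66,27,46]],"f":[48,{"ab":54,"fv":23,"i":64,"ko":17},{"dyz":63,"tn":68,"wh":56},[40,23,37],{"ki":67,"ur":37,"zi":71}],"n":{"bpn":73,"jnd":[36,86,41,84]},"ooj":78}
After op 21 (replace /f/1 9): {"drg":[25,[37,73,94,66,27,46]],"f":[48,9,{"dyz":63,"tn":68,"wh":56},[40,23,37],{"ki":67,"ur":37,"zi":71}],"n":{"bpn":73,"jnd":[36,86,41,84]},"ooj":78}
After op 22 (replace /n/bpn 26): {"drg":[25,[37,73,94,66,27,46]],"f":[48,9,{"dyz":63,"tn":68,"wh":56},[40,23,37],{"ki":67,"ur":37,"zi":71}],"n":{"bpn":26,"jnd":[36,86,41,84]},"ooj":78}
After op 23 (replace /f/4/ki 18): {"drg":[25,[37,73,94,66,27,46]],"f":[48,9,{"dyz":63,"tn":68,"wh":56},[40,23,37],{"ki":18,"ur":37,"zi":71}],"n":{"bpn":26,"jnd":[36,86,41,84]},"ooj":78}
After op 24 (remove /f/2/wh): {"drg":[25,[37,73,94,66,27,46]],"f":[48,9,{"dyz":63,"tn":68},[40,23,37],{"ki":18,"ur":37,"zi":71}],"n":{"bpn":26,"jnd":[36,86,41,84]},"ooj":78}
After op 25 (add /n/j 13): {"drg":[25,[37,73,94,66,27,46]],"f":[48,9,{"dyz":63,"tn":68},[40,23,37],{"ki":18,"ur":37,"zi":71}],"n":{"bpn":26,"j":13,"jnd":[36,86,41,84]},"ooj":78}

Answer: {"drg":[25,[37,73,94,66,27,46]],"f":[48,9,{"dyz":63,"tn":68},[40,23,37],{"ki":18,"ur":37,"zi":71}],"n":{"bpn":26,"j":13,"jnd":[36,86,41,84]},"ooj":78}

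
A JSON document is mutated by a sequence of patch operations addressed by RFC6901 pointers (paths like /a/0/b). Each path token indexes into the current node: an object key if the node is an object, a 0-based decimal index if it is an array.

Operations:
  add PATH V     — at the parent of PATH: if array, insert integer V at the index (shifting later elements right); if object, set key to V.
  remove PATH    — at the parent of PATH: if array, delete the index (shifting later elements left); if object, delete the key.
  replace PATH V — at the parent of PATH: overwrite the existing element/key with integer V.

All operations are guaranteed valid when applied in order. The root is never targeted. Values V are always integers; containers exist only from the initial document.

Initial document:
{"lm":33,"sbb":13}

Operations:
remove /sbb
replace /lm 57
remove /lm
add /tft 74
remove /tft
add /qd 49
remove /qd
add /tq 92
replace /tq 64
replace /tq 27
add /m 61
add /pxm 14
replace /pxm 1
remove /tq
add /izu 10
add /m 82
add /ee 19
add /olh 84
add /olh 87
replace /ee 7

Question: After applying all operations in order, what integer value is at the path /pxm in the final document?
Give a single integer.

After op 1 (remove /sbb): {"lm":33}
After op 2 (replace /lm 57): {"lm":57}
After op 3 (remove /lm): {}
After op 4 (add /tft 74): {"tft":74}
After op 5 (remove /tft): {}
After op 6 (add /qd 49): {"qd":49}
After op 7 (remove /qd): {}
After op 8 (add /tq 92): {"tq":92}
After op 9 (replace /tq 64): {"tq":64}
After op 10 (replace /tq 27): {"tq":27}
After op 11 (add /m 61): {"m":61,"tq":27}
After op 12 (add /pxm 14): {"m":61,"pxm":14,"tq":27}
After op 13 (replace /pxm 1): {"m":61,"pxm":1,"tq":27}
After op 14 (remove /tq): {"m":61,"pxm":1}
After op 15 (add /izu 10): {"izu":10,"m":61,"pxm":1}
After op 16 (add /m 82): {"izu":10,"m":82,"pxm":1}
After op 17 (add /ee 19): {"ee":19,"izu":10,"m":82,"pxm":1}
After op 18 (add /olh 84): {"ee":19,"izu":10,"m":82,"olh":84,"pxm":1}
After op 19 (add /olh 87): {"ee":19,"izu":10,"m":82,"olh":87,"pxm":1}
After op 20 (replace /ee 7): {"ee":7,"izu":10,"m":82,"olh":87,"pxm":1}
Value at /pxm: 1

Answer: 1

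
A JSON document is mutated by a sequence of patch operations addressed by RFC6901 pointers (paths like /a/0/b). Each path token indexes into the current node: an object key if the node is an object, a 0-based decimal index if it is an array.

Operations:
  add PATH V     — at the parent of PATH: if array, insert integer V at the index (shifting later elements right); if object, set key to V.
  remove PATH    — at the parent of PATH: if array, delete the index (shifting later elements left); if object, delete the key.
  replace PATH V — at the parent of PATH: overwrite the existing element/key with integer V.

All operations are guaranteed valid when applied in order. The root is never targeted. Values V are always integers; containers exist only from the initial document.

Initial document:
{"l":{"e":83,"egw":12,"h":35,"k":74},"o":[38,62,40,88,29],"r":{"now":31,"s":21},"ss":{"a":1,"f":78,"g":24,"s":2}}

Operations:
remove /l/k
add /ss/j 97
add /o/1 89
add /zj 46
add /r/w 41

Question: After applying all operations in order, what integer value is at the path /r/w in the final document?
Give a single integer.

Answer: 41

Derivation:
After op 1 (remove /l/k): {"l":{"e":83,"egw":12,"h":35},"o":[38,62,40,88,29],"r":{"now":31,"s":21},"ss":{"a":1,"f":78,"g":24,"s":2}}
After op 2 (add /ss/j 97): {"l":{"e":83,"egw":12,"h":35},"o":[38,62,40,88,29],"r":{"now":31,"s":21},"ss":{"a":1,"f":78,"g":24,"j":97,"s":2}}
After op 3 (add /o/1 89): {"l":{"e":83,"egw":12,"h":35},"o":[38,89,62,40,88,29],"r":{"now":31,"s":21},"ss":{"a":1,"f":78,"g":24,"j":97,"s":2}}
After op 4 (add /zj 46): {"l":{"e":83,"egw":12,"h":35},"o":[38,89,62,40,88,29],"r":{"now":31,"s":21},"ss":{"a":1,"f":78,"g":24,"j":97,"s":2},"zj":46}
After op 5 (add /r/w 41): {"l":{"e":83,"egw":12,"h":35},"o":[38,89,62,40,88,29],"r":{"now":31,"s":21,"w":41},"ss":{"a":1,"f":78,"g":24,"j":97,"s":2},"zj":46}
Value at /r/w: 41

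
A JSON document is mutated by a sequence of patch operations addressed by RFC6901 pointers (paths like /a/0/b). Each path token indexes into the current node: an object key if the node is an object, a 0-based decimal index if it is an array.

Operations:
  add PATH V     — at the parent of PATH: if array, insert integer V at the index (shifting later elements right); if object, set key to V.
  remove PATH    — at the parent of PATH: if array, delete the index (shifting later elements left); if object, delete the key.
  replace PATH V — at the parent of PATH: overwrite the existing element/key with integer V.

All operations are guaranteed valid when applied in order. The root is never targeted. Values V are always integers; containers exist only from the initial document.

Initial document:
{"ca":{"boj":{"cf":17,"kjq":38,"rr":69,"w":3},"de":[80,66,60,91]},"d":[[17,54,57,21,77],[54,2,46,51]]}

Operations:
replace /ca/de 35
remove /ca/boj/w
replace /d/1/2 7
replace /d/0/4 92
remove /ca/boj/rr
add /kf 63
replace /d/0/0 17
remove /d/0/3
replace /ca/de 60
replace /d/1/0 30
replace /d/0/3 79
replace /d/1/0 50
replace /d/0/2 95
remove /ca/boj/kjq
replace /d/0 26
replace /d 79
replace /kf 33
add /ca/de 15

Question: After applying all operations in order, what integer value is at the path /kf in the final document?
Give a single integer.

Answer: 33

Derivation:
After op 1 (replace /ca/de 35): {"ca":{"boj":{"cf":17,"kjq":38,"rr":69,"w":3},"de":35},"d":[[17,54,57,21,77],[54,2,46,51]]}
After op 2 (remove /ca/boj/w): {"ca":{"boj":{"cf":17,"kjq":38,"rr":69},"de":35},"d":[[17,54,57,21,77],[54,2,46,51]]}
After op 3 (replace /d/1/2 7): {"ca":{"boj":{"cf":17,"kjq":38,"rr":69},"de":35},"d":[[17,54,57,21,77],[54,2,7,51]]}
After op 4 (replace /d/0/4 92): {"ca":{"boj":{"cf":17,"kjq":38,"rr":69},"de":35},"d":[[17,54,57,21,92],[54,2,7,51]]}
After op 5 (remove /ca/boj/rr): {"ca":{"boj":{"cf":17,"kjq":38},"de":35},"d":[[17,54,57,21,92],[54,2,7,51]]}
After op 6 (add /kf 63): {"ca":{"boj":{"cf":17,"kjq":38},"de":35},"d":[[17,54,57,21,92],[54,2,7,51]],"kf":63}
After op 7 (replace /d/0/0 17): {"ca":{"boj":{"cf":17,"kjq":38},"de":35},"d":[[17,54,57,21,92],[54,2,7,51]],"kf":63}
After op 8 (remove /d/0/3): {"ca":{"boj":{"cf":17,"kjq":38},"de":35},"d":[[17,54,57,92],[54,2,7,51]],"kf":63}
After op 9 (replace /ca/de 60): {"ca":{"boj":{"cf":17,"kjq":38},"de":60},"d":[[17,54,57,92],[54,2,7,51]],"kf":63}
After op 10 (replace /d/1/0 30): {"ca":{"boj":{"cf":17,"kjq":38},"de":60},"d":[[17,54,57,92],[30,2,7,51]],"kf":63}
After op 11 (replace /d/0/3 79): {"ca":{"boj":{"cf":17,"kjq":38},"de":60},"d":[[17,54,57,79],[30,2,7,51]],"kf":63}
After op 12 (replace /d/1/0 50): {"ca":{"boj":{"cf":17,"kjq":38},"de":60},"d":[[17,54,57,79],[50,2,7,51]],"kf":63}
After op 13 (replace /d/0/2 95): {"ca":{"boj":{"cf":17,"kjq":38},"de":60},"d":[[17,54,95,79],[50,2,7,51]],"kf":63}
After op 14 (remove /ca/boj/kjq): {"ca":{"boj":{"cf":17},"de":60},"d":[[17,54,95,79],[50,2,7,51]],"kf":63}
After op 15 (replace /d/0 26): {"ca":{"boj":{"cf":17},"de":60},"d":[26,[50,2,7,51]],"kf":63}
After op 16 (replace /d 79): {"ca":{"boj":{"cf":17},"de":60},"d":79,"kf":63}
After op 17 (replace /kf 33): {"ca":{"boj":{"cf":17},"de":60},"d":79,"kf":33}
After op 18 (add /ca/de 15): {"ca":{"boj":{"cf":17},"de":15},"d":79,"kf":33}
Value at /kf: 33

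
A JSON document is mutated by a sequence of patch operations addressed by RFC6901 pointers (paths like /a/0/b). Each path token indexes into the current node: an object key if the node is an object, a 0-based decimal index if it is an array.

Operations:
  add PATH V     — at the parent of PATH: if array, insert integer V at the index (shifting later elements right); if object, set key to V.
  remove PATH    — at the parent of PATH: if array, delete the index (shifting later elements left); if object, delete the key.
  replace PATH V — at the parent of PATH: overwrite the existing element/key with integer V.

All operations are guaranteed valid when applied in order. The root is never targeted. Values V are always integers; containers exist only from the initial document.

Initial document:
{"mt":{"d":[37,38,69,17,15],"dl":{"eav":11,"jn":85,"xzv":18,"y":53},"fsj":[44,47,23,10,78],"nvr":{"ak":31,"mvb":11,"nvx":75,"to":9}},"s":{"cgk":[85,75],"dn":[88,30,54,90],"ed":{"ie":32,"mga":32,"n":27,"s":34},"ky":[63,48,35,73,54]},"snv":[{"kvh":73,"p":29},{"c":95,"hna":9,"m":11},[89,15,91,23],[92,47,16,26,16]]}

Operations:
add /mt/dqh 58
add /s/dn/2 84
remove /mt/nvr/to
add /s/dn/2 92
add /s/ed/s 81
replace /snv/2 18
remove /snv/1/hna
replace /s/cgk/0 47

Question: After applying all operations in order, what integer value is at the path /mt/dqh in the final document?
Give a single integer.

Answer: 58

Derivation:
After op 1 (add /mt/dqh 58): {"mt":{"d":[37,38,69,17,15],"dl":{"eav":11,"jn":85,"xzv":18,"y":53},"dqh":58,"fsj":[44,47,23,10,78],"nvr":{"ak":31,"mvb":11,"nvx":75,"to":9}},"s":{"cgk":[85,75],"dn":[88,30,54,90],"ed":{"ie":32,"mga":32,"n":27,"s":34},"ky":[63,48,35,73,54]},"snv":[{"kvh":73,"p":29},{"c":95,"hna":9,"m":11},[89,15,91,23],[92,47,16,26,16]]}
After op 2 (add /s/dn/2 84): {"mt":{"d":[37,38,69,17,15],"dl":{"eav":11,"jn":85,"xzv":18,"y":53},"dqh":58,"fsj":[44,47,23,10,78],"nvr":{"ak":31,"mvb":11,"nvx":75,"to":9}},"s":{"cgk":[85,75],"dn":[88,30,84,54,90],"ed":{"ie":32,"mga":32,"n":27,"s":34},"ky":[63,48,35,73,54]},"snv":[{"kvh":73,"p":29},{"c":95,"hna":9,"m":11},[89,15,91,23],[92,47,16,26,16]]}
After op 3 (remove /mt/nvr/to): {"mt":{"d":[37,38,69,17,15],"dl":{"eav":11,"jn":85,"xzv":18,"y":53},"dqh":58,"fsj":[44,47,23,10,78],"nvr":{"ak":31,"mvb":11,"nvx":75}},"s":{"cgk":[85,75],"dn":[88,30,84,54,90],"ed":{"ie":32,"mga":32,"n":27,"s":34},"ky":[63,48,35,73,54]},"snv":[{"kvh":73,"p":29},{"c":95,"hna":9,"m":11},[89,15,91,23],[92,47,16,26,16]]}
After op 4 (add /s/dn/2 92): {"mt":{"d":[37,38,69,17,15],"dl":{"eav":11,"jn":85,"xzv":18,"y":53},"dqh":58,"fsj":[44,47,23,10,78],"nvr":{"ak":31,"mvb":11,"nvx":75}},"s":{"cgk":[85,75],"dn":[88,30,92,84,54,90],"ed":{"ie":32,"mga":32,"n":27,"s":34},"ky":[63,48,35,73,54]},"snv":[{"kvh":73,"p":29},{"c":95,"hna":9,"m":11},[89,15,91,23],[92,47,16,26,16]]}
After op 5 (add /s/ed/s 81): {"mt":{"d":[37,38,69,17,15],"dl":{"eav":11,"jn":85,"xzv":18,"y":53},"dqh":58,"fsj":[44,47,23,10,78],"nvr":{"ak":31,"mvb":11,"nvx":75}},"s":{"cgk":[85,75],"dn":[88,30,92,84,54,90],"ed":{"ie":32,"mga":32,"n":27,"s":81},"ky":[63,48,35,73,54]},"snv":[{"kvh":73,"p":29},{"c":95,"hna":9,"m":11},[89,15,91,23],[92,47,16,26,16]]}
After op 6 (replace /snv/2 18): {"mt":{"d":[37,38,69,17,15],"dl":{"eav":11,"jn":85,"xzv":18,"y":53},"dqh":58,"fsj":[44,47,23,10,78],"nvr":{"ak":31,"mvb":11,"nvx":75}},"s":{"cgk":[85,75],"dn":[88,30,92,84,54,90],"ed":{"ie":32,"mga":32,"n":27,"s":81},"ky":[63,48,35,73,54]},"snv":[{"kvh":73,"p":29},{"c":95,"hna":9,"m":11},18,[92,47,16,26,16]]}
After op 7 (remove /snv/1/hna): {"mt":{"d":[37,38,69,17,15],"dl":{"eav":11,"jn":85,"xzv":18,"y":53},"dqh":58,"fsj":[44,47,23,10,78],"nvr":{"ak":31,"mvb":11,"nvx":75}},"s":{"cgk":[85,75],"dn":[88,30,92,84,54,90],"ed":{"ie":32,"mga":32,"n":27,"s":81},"ky":[63,48,35,73,54]},"snv":[{"kvh":73,"p":29},{"c":95,"m":11},18,[92,47,16,26,16]]}
After op 8 (replace /s/cgk/0 47): {"mt":{"d":[37,38,69,17,15],"dl":{"eav":11,"jn":85,"xzv":18,"y":53},"dqh":58,"fsj":[44,47,23,10,78],"nvr":{"ak":31,"mvb":11,"nvx":75}},"s":{"cgk":[47,75],"dn":[88,30,92,84,54,90],"ed":{"ie":32,"mga":32,"n":27,"s":81},"ky":[63,48,35,73,54]},"snv":[{"kvh":73,"p":29},{"c":95,"m":11},18,[92,47,16,26,16]]}
Value at /mt/dqh: 58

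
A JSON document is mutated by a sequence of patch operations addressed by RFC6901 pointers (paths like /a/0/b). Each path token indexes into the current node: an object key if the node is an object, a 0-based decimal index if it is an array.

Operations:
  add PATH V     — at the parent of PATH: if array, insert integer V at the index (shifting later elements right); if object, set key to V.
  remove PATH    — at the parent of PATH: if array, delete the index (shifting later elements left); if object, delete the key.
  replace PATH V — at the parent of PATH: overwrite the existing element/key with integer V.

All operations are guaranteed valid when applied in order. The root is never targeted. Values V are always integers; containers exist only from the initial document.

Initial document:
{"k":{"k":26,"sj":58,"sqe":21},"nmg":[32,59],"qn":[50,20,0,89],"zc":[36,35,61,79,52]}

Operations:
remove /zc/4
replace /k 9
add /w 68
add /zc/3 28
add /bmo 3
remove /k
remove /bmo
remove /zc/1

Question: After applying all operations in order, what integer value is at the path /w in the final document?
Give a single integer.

Answer: 68

Derivation:
After op 1 (remove /zc/4): {"k":{"k":26,"sj":58,"sqe":21},"nmg":[32,59],"qn":[50,20,0,89],"zc":[36,35,61,79]}
After op 2 (replace /k 9): {"k":9,"nmg":[32,59],"qn":[50,20,0,89],"zc":[36,35,61,79]}
After op 3 (add /w 68): {"k":9,"nmg":[32,59],"qn":[50,20,0,89],"w":68,"zc":[36,35,61,79]}
After op 4 (add /zc/3 28): {"k":9,"nmg":[32,59],"qn":[50,20,0,89],"w":68,"zc":[36,35,61,28,79]}
After op 5 (add /bmo 3): {"bmo":3,"k":9,"nmg":[32,59],"qn":[50,20,0,89],"w":68,"zc":[36,35,61,28,79]}
After op 6 (remove /k): {"bmo":3,"nmg":[32,59],"qn":[50,20,0,89],"w":68,"zc":[36,35,61,28,79]}
After op 7 (remove /bmo): {"nmg":[32,59],"qn":[50,20,0,89],"w":68,"zc":[36,35,61,28,79]}
After op 8 (remove /zc/1): {"nmg":[32,59],"qn":[50,20,0,89],"w":68,"zc":[36,61,28,79]}
Value at /w: 68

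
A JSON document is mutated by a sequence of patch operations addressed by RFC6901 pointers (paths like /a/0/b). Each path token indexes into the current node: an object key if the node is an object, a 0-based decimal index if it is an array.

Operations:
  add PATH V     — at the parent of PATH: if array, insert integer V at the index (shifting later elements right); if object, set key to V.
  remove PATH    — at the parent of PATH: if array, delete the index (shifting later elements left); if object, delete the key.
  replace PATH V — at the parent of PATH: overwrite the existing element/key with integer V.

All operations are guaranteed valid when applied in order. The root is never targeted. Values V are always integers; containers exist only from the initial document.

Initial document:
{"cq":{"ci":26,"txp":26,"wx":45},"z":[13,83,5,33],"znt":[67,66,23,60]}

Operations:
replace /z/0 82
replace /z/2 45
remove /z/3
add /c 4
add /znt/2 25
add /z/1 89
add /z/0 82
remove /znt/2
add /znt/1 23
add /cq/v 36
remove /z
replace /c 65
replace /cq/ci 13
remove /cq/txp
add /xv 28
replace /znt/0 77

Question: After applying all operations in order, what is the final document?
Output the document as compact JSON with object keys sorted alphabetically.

After op 1 (replace /z/0 82): {"cq":{"ci":26,"txp":26,"wx":45},"z":[82,83,5,33],"znt":[67,66,23,60]}
After op 2 (replace /z/2 45): {"cq":{"ci":26,"txp":26,"wx":45},"z":[82,83,45,33],"znt":[67,66,23,60]}
After op 3 (remove /z/3): {"cq":{"ci":26,"txp":26,"wx":45},"z":[82,83,45],"znt":[67,66,23,60]}
After op 4 (add /c 4): {"c":4,"cq":{"ci":26,"txp":26,"wx":45},"z":[82,83,45],"znt":[67,66,23,60]}
After op 5 (add /znt/2 25): {"c":4,"cq":{"ci":26,"txp":26,"wx":45},"z":[82,83,45],"znt":[67,66,25,23,60]}
After op 6 (add /z/1 89): {"c":4,"cq":{"ci":26,"txp":26,"wx":45},"z":[82,89,83,45],"znt":[67,66,25,23,60]}
After op 7 (add /z/0 82): {"c":4,"cq":{"ci":26,"txp":26,"wx":45},"z":[82,82,89,83,45],"znt":[67,66,25,23,60]}
After op 8 (remove /znt/2): {"c":4,"cq":{"ci":26,"txp":26,"wx":45},"z":[82,82,89,83,45],"znt":[67,66,23,60]}
After op 9 (add /znt/1 23): {"c":4,"cq":{"ci":26,"txp":26,"wx":45},"z":[82,82,89,83,45],"znt":[67,23,66,23,60]}
After op 10 (add /cq/v 36): {"c":4,"cq":{"ci":26,"txp":26,"v":36,"wx":45},"z":[82,82,89,83,45],"znt":[67,23,66,23,60]}
After op 11 (remove /z): {"c":4,"cq":{"ci":26,"txp":26,"v":36,"wx":45},"znt":[67,23,66,23,60]}
After op 12 (replace /c 65): {"c":65,"cq":{"ci":26,"txp":26,"v":36,"wx":45},"znt":[67,23,66,23,60]}
After op 13 (replace /cq/ci 13): {"c":65,"cq":{"ci":13,"txp":26,"v":36,"wx":45},"znt":[67,23,66,23,60]}
After op 14 (remove /cq/txp): {"c":65,"cq":{"ci":13,"v":36,"wx":45},"znt":[67,23,66,23,60]}
After op 15 (add /xv 28): {"c":65,"cq":{"ci":13,"v":36,"wx":45},"xv":28,"znt":[67,23,66,23,60]}
After op 16 (replace /znt/0 77): {"c":65,"cq":{"ci":13,"v":36,"wx":45},"xv":28,"znt":[77,23,66,23,60]}

Answer: {"c":65,"cq":{"ci":13,"v":36,"wx":45},"xv":28,"znt":[77,23,66,23,60]}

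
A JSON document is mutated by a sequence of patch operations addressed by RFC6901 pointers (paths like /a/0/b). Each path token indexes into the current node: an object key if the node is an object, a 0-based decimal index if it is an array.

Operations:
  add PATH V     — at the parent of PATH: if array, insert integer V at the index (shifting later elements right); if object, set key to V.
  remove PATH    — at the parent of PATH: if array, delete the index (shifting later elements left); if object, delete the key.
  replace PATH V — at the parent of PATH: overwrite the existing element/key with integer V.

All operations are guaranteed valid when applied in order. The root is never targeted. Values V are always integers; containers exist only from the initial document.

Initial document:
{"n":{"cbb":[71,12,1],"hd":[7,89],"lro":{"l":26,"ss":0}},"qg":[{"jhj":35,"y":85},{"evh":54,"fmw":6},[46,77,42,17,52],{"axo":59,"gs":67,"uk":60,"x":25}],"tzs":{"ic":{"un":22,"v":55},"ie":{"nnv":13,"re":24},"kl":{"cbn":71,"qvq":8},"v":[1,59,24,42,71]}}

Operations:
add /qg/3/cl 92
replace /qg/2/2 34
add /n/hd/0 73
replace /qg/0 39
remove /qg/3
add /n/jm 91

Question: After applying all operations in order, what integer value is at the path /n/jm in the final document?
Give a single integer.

Answer: 91

Derivation:
After op 1 (add /qg/3/cl 92): {"n":{"cbb":[71,12,1],"hd":[7,89],"lro":{"l":26,"ss":0}},"qg":[{"jhj":35,"y":85},{"evh":54,"fmw":6},[46,77,42,17,52],{"axo":59,"cl":92,"gs":67,"uk":60,"x":25}],"tzs":{"ic":{"un":22,"v":55},"ie":{"nnv":13,"re":24},"kl":{"cbn":71,"qvq":8},"v":[1,59,24,42,71]}}
After op 2 (replace /qg/2/2 34): {"n":{"cbb":[71,12,1],"hd":[7,89],"lro":{"l":26,"ss":0}},"qg":[{"jhj":35,"y":85},{"evh":54,"fmw":6},[46,77,34,17,52],{"axo":59,"cl":92,"gs":67,"uk":60,"x":25}],"tzs":{"ic":{"un":22,"v":55},"ie":{"nnv":13,"re":24},"kl":{"cbn":71,"qvq":8},"v":[1,59,24,42,71]}}
After op 3 (add /n/hd/0 73): {"n":{"cbb":[71,12,1],"hd":[73,7,89],"lro":{"l":26,"ss":0}},"qg":[{"jhj":35,"y":85},{"evh":54,"fmw":6},[46,77,34,17,52],{"axo":59,"cl":92,"gs":67,"uk":60,"x":25}],"tzs":{"ic":{"un":22,"v":55},"ie":{"nnv":13,"re":24},"kl":{"cbn":71,"qvq":8},"v":[1,59,24,42,71]}}
After op 4 (replace /qg/0 39): {"n":{"cbb":[71,12,1],"hd":[73,7,89],"lro":{"l":26,"ss":0}},"qg":[39,{"evh":54,"fmw":6},[46,77,34,17,52],{"axo":59,"cl":92,"gs":67,"uk":60,"x":25}],"tzs":{"ic":{"un":22,"v":55},"ie":{"nnv":13,"re":24},"kl":{"cbn":71,"qvq":8},"v":[1,59,24,42,71]}}
After op 5 (remove /qg/3): {"n":{"cbb":[71,12,1],"hd":[73,7,89],"lro":{"l":26,"ss":0}},"qg":[39,{"evh":54,"fmw":6},[46,77,34,17,52]],"tzs":{"ic":{"un":22,"v":55},"ie":{"nnv":13,"re":24},"kl":{"cbn":71,"qvq":8},"v":[1,59,24,42,71]}}
After op 6 (add /n/jm 91): {"n":{"cbb":[71,12,1],"hd":[73,7,89],"jm":91,"lro":{"l":26,"ss":0}},"qg":[39,{"evh":54,"fmw":6},[46,77,34,17,52]],"tzs":{"ic":{"un":22,"v":55},"ie":{"nnv":13,"re":24},"kl":{"cbn":71,"qvq":8},"v":[1,59,24,42,71]}}
Value at /n/jm: 91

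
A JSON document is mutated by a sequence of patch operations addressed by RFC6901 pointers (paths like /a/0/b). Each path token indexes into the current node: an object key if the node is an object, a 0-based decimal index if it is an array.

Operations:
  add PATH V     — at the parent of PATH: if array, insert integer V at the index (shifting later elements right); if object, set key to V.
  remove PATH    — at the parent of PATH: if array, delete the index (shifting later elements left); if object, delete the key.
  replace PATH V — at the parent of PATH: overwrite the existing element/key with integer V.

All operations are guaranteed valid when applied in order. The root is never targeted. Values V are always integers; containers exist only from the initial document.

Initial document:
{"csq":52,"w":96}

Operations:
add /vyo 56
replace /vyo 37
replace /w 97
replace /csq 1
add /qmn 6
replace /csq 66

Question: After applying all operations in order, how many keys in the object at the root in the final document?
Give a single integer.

Answer: 4

Derivation:
After op 1 (add /vyo 56): {"csq":52,"vyo":56,"w":96}
After op 2 (replace /vyo 37): {"csq":52,"vyo":37,"w":96}
After op 3 (replace /w 97): {"csq":52,"vyo":37,"w":97}
After op 4 (replace /csq 1): {"csq":1,"vyo":37,"w":97}
After op 5 (add /qmn 6): {"csq":1,"qmn":6,"vyo":37,"w":97}
After op 6 (replace /csq 66): {"csq":66,"qmn":6,"vyo":37,"w":97}
Size at the root: 4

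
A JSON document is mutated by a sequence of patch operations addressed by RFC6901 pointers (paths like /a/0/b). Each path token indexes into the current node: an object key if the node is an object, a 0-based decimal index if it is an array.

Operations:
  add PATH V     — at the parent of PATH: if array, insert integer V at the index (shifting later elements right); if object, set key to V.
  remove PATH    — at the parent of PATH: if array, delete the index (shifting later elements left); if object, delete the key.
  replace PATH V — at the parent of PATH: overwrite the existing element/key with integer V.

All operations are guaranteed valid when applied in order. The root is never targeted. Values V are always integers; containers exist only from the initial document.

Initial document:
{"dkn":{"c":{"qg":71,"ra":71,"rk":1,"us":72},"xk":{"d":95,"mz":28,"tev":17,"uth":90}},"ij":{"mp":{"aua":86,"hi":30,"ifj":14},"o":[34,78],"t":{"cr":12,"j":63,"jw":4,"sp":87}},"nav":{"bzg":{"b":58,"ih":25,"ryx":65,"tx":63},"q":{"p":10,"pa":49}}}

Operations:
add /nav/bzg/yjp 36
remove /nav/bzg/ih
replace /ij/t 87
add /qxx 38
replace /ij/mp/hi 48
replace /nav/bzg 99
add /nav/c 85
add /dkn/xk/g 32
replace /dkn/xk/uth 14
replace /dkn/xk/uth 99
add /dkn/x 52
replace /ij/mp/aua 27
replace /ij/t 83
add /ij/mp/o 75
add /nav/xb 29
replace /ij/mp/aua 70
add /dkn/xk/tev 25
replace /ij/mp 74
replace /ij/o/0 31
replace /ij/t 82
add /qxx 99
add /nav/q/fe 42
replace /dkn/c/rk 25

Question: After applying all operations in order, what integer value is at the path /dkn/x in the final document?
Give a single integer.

After op 1 (add /nav/bzg/yjp 36): {"dkn":{"c":{"qg":71,"ra":71,"rk":1,"us":72},"xk":{"d":95,"mz":28,"tev":17,"uth":90}},"ij":{"mp":{"aua":86,"hi":30,"ifj":14},"o":[34,78],"t":{"cr":12,"j":63,"jw":4,"sp":87}},"nav":{"bzg":{"b":58,"ih":25,"ryx":65,"tx":63,"yjp":36},"q":{"p":10,"pa":49}}}
After op 2 (remove /nav/bzg/ih): {"dkn":{"c":{"qg":71,"ra":71,"rk":1,"us":72},"xk":{"d":95,"mz":28,"tev":17,"uth":90}},"ij":{"mp":{"aua":86,"hi":30,"ifj":14},"o":[34,78],"t":{"cr":12,"j":63,"jw":4,"sp":87}},"nav":{"bzg":{"b":58,"ryx":65,"tx":63,"yjp":36},"q":{"p":10,"pa":49}}}
After op 3 (replace /ij/t 87): {"dkn":{"c":{"qg":71,"ra":71,"rk":1,"us":72},"xk":{"d":95,"mz":28,"tev":17,"uth":90}},"ij":{"mp":{"aua":86,"hi":30,"ifj":14},"o":[34,78],"t":87},"nav":{"bzg":{"b":58,"ryx":65,"tx":63,"yjp":36},"q":{"p":10,"pa":49}}}
After op 4 (add /qxx 38): {"dkn":{"c":{"qg":71,"ra":71,"rk":1,"us":72},"xk":{"d":95,"mz":28,"tev":17,"uth":90}},"ij":{"mp":{"aua":86,"hi":30,"ifj":14},"o":[34,78],"t":87},"nav":{"bzg":{"b":58,"ryx":65,"tx":63,"yjp":36},"q":{"p":10,"pa":49}},"qxx":38}
After op 5 (replace /ij/mp/hi 48): {"dkn":{"c":{"qg":71,"ra":71,"rk":1,"us":72},"xk":{"d":95,"mz":28,"tev":17,"uth":90}},"ij":{"mp":{"aua":86,"hi":48,"ifj":14},"o":[34,78],"t":87},"nav":{"bzg":{"b":58,"ryx":65,"tx":63,"yjp":36},"q":{"p":10,"pa":49}},"qxx":38}
After op 6 (replace /nav/bzg 99): {"dkn":{"c":{"qg":71,"ra":71,"rk":1,"us":72},"xk":{"d":95,"mz":28,"tev":17,"uth":90}},"ij":{"mp":{"aua":86,"hi":48,"ifj":14},"o":[34,78],"t":87},"nav":{"bzg":99,"q":{"p":10,"pa":49}},"qxx":38}
After op 7 (add /nav/c 85): {"dkn":{"c":{"qg":71,"ra":71,"rk":1,"us":72},"xk":{"d":95,"mz":28,"tev":17,"uth":90}},"ij":{"mp":{"aua":86,"hi":48,"ifj":14},"o":[34,78],"t":87},"nav":{"bzg":99,"c":85,"q":{"p":10,"pa":49}},"qxx":38}
After op 8 (add /dkn/xk/g 32): {"dkn":{"c":{"qg":71,"ra":71,"rk":1,"us":72},"xk":{"d":95,"g":32,"mz":28,"tev":17,"uth":90}},"ij":{"mp":{"aua":86,"hi":48,"ifj":14},"o":[34,78],"t":87},"nav":{"bzg":99,"c":85,"q":{"p":10,"pa":49}},"qxx":38}
After op 9 (replace /dkn/xk/uth 14): {"dkn":{"c":{"qg":71,"ra":71,"rk":1,"us":72},"xk":{"d":95,"g":32,"mz":28,"tev":17,"uth":14}},"ij":{"mp":{"aua":86,"hi":48,"ifj":14},"o":[34,78],"t":87},"nav":{"bzg":99,"c":85,"q":{"p":10,"pa":49}},"qxx":38}
After op 10 (replace /dkn/xk/uth 99): {"dkn":{"c":{"qg":71,"ra":71,"rk":1,"us":72},"xk":{"d":95,"g":32,"mz":28,"tev":17,"uth":99}},"ij":{"mp":{"aua":86,"hi":48,"ifj":14},"o":[34,78],"t":87},"nav":{"bzg":99,"c":85,"q":{"p":10,"pa":49}},"qxx":38}
After op 11 (add /dkn/x 52): {"dkn":{"c":{"qg":71,"ra":71,"rk":1,"us":72},"x":52,"xk":{"d":95,"g":32,"mz":28,"tev":17,"uth":99}},"ij":{"mp":{"aua":86,"hi":48,"ifj":14},"o":[34,78],"t":87},"nav":{"bzg":99,"c":85,"q":{"p":10,"pa":49}},"qxx":38}
After op 12 (replace /ij/mp/aua 27): {"dkn":{"c":{"qg":71,"ra":71,"rk":1,"us":72},"x":52,"xk":{"d":95,"g":32,"mz":28,"tev":17,"uth":99}},"ij":{"mp":{"aua":27,"hi":48,"ifj":14},"o":[34,78],"t":87},"nav":{"bzg":99,"c":85,"q":{"p":10,"pa":49}},"qxx":38}
After op 13 (replace /ij/t 83): {"dkn":{"c":{"qg":71,"ra":71,"rk":1,"us":72},"x":52,"xk":{"d":95,"g":32,"mz":28,"tev":17,"uth":99}},"ij":{"mp":{"aua":27,"hi":48,"ifj":14},"o":[34,78],"t":83},"nav":{"bzg":99,"c":85,"q":{"p":10,"pa":49}},"qxx":38}
After op 14 (add /ij/mp/o 75): {"dkn":{"c":{"qg":71,"ra":71,"rk":1,"us":72},"x":52,"xk":{"d":95,"g":32,"mz":28,"tev":17,"uth":99}},"ij":{"mp":{"aua":27,"hi":48,"ifj":14,"o":75},"o":[34,78],"t":83},"nav":{"bzg":99,"c":85,"q":{"p":10,"pa":49}},"qxx":38}
After op 15 (add /nav/xb 29): {"dkn":{"c":{"qg":71,"ra":71,"rk":1,"us":72},"x":52,"xk":{"d":95,"g":32,"mz":28,"tev":17,"uth":99}},"ij":{"mp":{"aua":27,"hi":48,"ifj":14,"o":75},"o":[34,78],"t":83},"nav":{"bzg":99,"c":85,"q":{"p":10,"pa":49},"xb":29},"qxx":38}
After op 16 (replace /ij/mp/aua 70): {"dkn":{"c":{"qg":71,"ra":71,"rk":1,"us":72},"x":52,"xk":{"d":95,"g":32,"mz":28,"tev":17,"uth":99}},"ij":{"mp":{"aua":70,"hi":48,"ifj":14,"o":75},"o":[34,78],"t":83},"nav":{"bzg":99,"c":85,"q":{"p":10,"pa":49},"xb":29},"qxx":38}
After op 17 (add /dkn/xk/tev 25): {"dkn":{"c":{"qg":71,"ra":71,"rk":1,"us":72},"x":52,"xk":{"d":95,"g":32,"mz":28,"tev":25,"uth":99}},"ij":{"mp":{"aua":70,"hi":48,"ifj":14,"o":75},"o":[34,78],"t":83},"nav":{"bzg":99,"c":85,"q":{"p":10,"pa":49},"xb":29},"qxx":38}
After op 18 (replace /ij/mp 74): {"dkn":{"c":{"qg":71,"ra":71,"rk":1,"us":72},"x":52,"xk":{"d":95,"g":32,"mz":28,"tev":25,"uth":99}},"ij":{"mp":74,"o":[34,78],"t":83},"nav":{"bzg":99,"c":85,"q":{"p":10,"pa":49},"xb":29},"qxx":38}
After op 19 (replace /ij/o/0 31): {"dkn":{"c":{"qg":71,"ra":71,"rk":1,"us":72},"x":52,"xk":{"d":95,"g":32,"mz":28,"tev":25,"uth":99}},"ij":{"mp":74,"o":[31,78],"t":83},"nav":{"bzg":99,"c":85,"q":{"p":10,"pa":49},"xb":29},"qxx":38}
After op 20 (replace /ij/t 82): {"dkn":{"c":{"qg":71,"ra":71,"rk":1,"us":72},"x":52,"xk":{"d":95,"g":32,"mz":28,"tev":25,"uth":99}},"ij":{"mp":74,"o":[31,78],"t":82},"nav":{"bzg":99,"c":85,"q":{"p":10,"pa":49},"xb":29},"qxx":38}
After op 21 (add /qxx 99): {"dkn":{"c":{"qg":71,"ra":71,"rk":1,"us":72},"x":52,"xk":{"d":95,"g":32,"mz":28,"tev":25,"uth":99}},"ij":{"mp":74,"o":[31,78],"t":82},"nav":{"bzg":99,"c":85,"q":{"p":10,"pa":49},"xb":29},"qxx":99}
After op 22 (add /nav/q/fe 42): {"dkn":{"c":{"qg":71,"ra":71,"rk":1,"us":72},"x":52,"xk":{"d":95,"g":32,"mz":28,"tev":25,"uth":99}},"ij":{"mp":74,"o":[31,78],"t":82},"nav":{"bzg":99,"c":85,"q":{"fe":42,"p":10,"pa":49},"xb":29},"qxx":99}
After op 23 (replace /dkn/c/rk 25): {"dkn":{"c":{"qg":71,"ra":71,"rk":25,"us":72},"x":52,"xk":{"d":95,"g":32,"mz":28,"tev":25,"uth":99}},"ij":{"mp":74,"o":[31,78],"t":82},"nav":{"bzg":99,"c":85,"q":{"fe":42,"p":10,"pa":49},"xb":29},"qxx":99}
Value at /dkn/x: 52

Answer: 52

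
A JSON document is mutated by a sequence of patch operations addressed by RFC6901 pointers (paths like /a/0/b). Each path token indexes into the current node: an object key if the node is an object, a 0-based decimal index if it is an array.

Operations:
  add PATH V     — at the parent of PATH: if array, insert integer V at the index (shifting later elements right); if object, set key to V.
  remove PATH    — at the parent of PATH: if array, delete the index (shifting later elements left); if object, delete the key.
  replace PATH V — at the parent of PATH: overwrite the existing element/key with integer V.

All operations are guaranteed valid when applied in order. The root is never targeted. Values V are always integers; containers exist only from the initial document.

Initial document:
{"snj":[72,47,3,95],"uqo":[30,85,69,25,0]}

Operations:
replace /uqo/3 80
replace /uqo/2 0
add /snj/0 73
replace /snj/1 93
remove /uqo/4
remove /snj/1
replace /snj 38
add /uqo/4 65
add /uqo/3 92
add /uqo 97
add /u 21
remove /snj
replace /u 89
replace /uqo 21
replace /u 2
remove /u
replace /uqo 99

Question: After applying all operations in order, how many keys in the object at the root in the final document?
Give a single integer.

Answer: 1

Derivation:
After op 1 (replace /uqo/3 80): {"snj":[72,47,3,95],"uqo":[30,85,69,80,0]}
After op 2 (replace /uqo/2 0): {"snj":[72,47,3,95],"uqo":[30,85,0,80,0]}
After op 3 (add /snj/0 73): {"snj":[73,72,47,3,95],"uqo":[30,85,0,80,0]}
After op 4 (replace /snj/1 93): {"snj":[73,93,47,3,95],"uqo":[30,85,0,80,0]}
After op 5 (remove /uqo/4): {"snj":[73,93,47,3,95],"uqo":[30,85,0,80]}
After op 6 (remove /snj/1): {"snj":[73,47,3,95],"uqo":[30,85,0,80]}
After op 7 (replace /snj 38): {"snj":38,"uqo":[30,85,0,80]}
After op 8 (add /uqo/4 65): {"snj":38,"uqo":[30,85,0,80,65]}
After op 9 (add /uqo/3 92): {"snj":38,"uqo":[30,85,0,92,80,65]}
After op 10 (add /uqo 97): {"snj":38,"uqo":97}
After op 11 (add /u 21): {"snj":38,"u":21,"uqo":97}
After op 12 (remove /snj): {"u":21,"uqo":97}
After op 13 (replace /u 89): {"u":89,"uqo":97}
After op 14 (replace /uqo 21): {"u":89,"uqo":21}
After op 15 (replace /u 2): {"u":2,"uqo":21}
After op 16 (remove /u): {"uqo":21}
After op 17 (replace /uqo 99): {"uqo":99}
Size at the root: 1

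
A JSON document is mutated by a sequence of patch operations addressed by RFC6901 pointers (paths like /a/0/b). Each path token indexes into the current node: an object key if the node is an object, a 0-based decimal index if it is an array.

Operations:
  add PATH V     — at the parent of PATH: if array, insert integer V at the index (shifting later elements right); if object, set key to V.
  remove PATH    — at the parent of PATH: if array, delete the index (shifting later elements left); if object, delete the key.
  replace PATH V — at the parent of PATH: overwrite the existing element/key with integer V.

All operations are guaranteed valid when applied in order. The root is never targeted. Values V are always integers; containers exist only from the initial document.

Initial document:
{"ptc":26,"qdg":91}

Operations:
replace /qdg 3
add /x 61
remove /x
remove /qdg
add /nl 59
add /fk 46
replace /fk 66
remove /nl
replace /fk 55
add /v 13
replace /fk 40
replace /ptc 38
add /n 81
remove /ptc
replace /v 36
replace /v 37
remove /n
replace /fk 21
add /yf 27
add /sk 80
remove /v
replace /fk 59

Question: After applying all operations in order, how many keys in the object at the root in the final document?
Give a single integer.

After op 1 (replace /qdg 3): {"ptc":26,"qdg":3}
After op 2 (add /x 61): {"ptc":26,"qdg":3,"x":61}
After op 3 (remove /x): {"ptc":26,"qdg":3}
After op 4 (remove /qdg): {"ptc":26}
After op 5 (add /nl 59): {"nl":59,"ptc":26}
After op 6 (add /fk 46): {"fk":46,"nl":59,"ptc":26}
After op 7 (replace /fk 66): {"fk":66,"nl":59,"ptc":26}
After op 8 (remove /nl): {"fk":66,"ptc":26}
After op 9 (replace /fk 55): {"fk":55,"ptc":26}
After op 10 (add /v 13): {"fk":55,"ptc":26,"v":13}
After op 11 (replace /fk 40): {"fk":40,"ptc":26,"v":13}
After op 12 (replace /ptc 38): {"fk":40,"ptc":38,"v":13}
After op 13 (add /n 81): {"fk":40,"n":81,"ptc":38,"v":13}
After op 14 (remove /ptc): {"fk":40,"n":81,"v":13}
After op 15 (replace /v 36): {"fk":40,"n":81,"v":36}
After op 16 (replace /v 37): {"fk":40,"n":81,"v":37}
After op 17 (remove /n): {"fk":40,"v":37}
After op 18 (replace /fk 21): {"fk":21,"v":37}
After op 19 (add /yf 27): {"fk":21,"v":37,"yf":27}
After op 20 (add /sk 80): {"fk":21,"sk":80,"v":37,"yf":27}
After op 21 (remove /v): {"fk":21,"sk":80,"yf":27}
After op 22 (replace /fk 59): {"fk":59,"sk":80,"yf":27}
Size at the root: 3

Answer: 3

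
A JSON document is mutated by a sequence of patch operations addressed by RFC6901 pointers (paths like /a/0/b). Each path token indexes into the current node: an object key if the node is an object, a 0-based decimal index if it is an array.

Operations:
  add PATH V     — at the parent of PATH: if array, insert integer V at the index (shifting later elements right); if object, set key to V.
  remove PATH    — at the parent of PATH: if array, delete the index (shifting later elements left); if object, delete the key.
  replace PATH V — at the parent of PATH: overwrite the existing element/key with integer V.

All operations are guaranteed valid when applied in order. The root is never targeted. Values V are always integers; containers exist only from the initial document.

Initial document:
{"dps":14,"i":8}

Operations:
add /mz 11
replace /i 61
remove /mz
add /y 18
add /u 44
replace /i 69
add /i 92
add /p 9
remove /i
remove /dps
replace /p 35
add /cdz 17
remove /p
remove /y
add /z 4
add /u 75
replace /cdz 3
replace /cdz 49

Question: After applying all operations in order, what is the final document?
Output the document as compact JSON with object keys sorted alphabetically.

After op 1 (add /mz 11): {"dps":14,"i":8,"mz":11}
After op 2 (replace /i 61): {"dps":14,"i":61,"mz":11}
After op 3 (remove /mz): {"dps":14,"i":61}
After op 4 (add /y 18): {"dps":14,"i":61,"y":18}
After op 5 (add /u 44): {"dps":14,"i":61,"u":44,"y":18}
After op 6 (replace /i 69): {"dps":14,"i":69,"u":44,"y":18}
After op 7 (add /i 92): {"dps":14,"i":92,"u":44,"y":18}
After op 8 (add /p 9): {"dps":14,"i":92,"p":9,"u":44,"y":18}
After op 9 (remove /i): {"dps":14,"p":9,"u":44,"y":18}
After op 10 (remove /dps): {"p":9,"u":44,"y":18}
After op 11 (replace /p 35): {"p":35,"u":44,"y":18}
After op 12 (add /cdz 17): {"cdz":17,"p":35,"u":44,"y":18}
After op 13 (remove /p): {"cdz":17,"u":44,"y":18}
After op 14 (remove /y): {"cdz":17,"u":44}
After op 15 (add /z 4): {"cdz":17,"u":44,"z":4}
After op 16 (add /u 75): {"cdz":17,"u":75,"z":4}
After op 17 (replace /cdz 3): {"cdz":3,"u":75,"z":4}
After op 18 (replace /cdz 49): {"cdz":49,"u":75,"z":4}

Answer: {"cdz":49,"u":75,"z":4}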